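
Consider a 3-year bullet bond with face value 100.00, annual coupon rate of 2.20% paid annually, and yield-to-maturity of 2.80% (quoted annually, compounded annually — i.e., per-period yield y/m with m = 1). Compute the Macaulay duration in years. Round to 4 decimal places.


Coupon per period c = face * coupon_rate / m = 2.200000
Periods per year m = 1; per-period yield y/m = 0.028000
Number of cashflows N = 3
Cashflows (t years, CF_t, discount factor 1/(1+y/m)^(m*t), PV):
  t = 1.0000: CF_t = 2.200000, DF = 0.972763, PV = 2.140078
  t = 2.0000: CF_t = 2.200000, DF = 0.946267, PV = 2.081788
  t = 3.0000: CF_t = 102.200000, DF = 0.920493, PV = 94.074421
Price P = sum_t PV_t = 98.296286
Macaulay numerator sum_t t * PV_t:
  t * PV_t at t = 1.0000: 2.140078
  t * PV_t at t = 2.0000: 4.163576
  t * PV_t at t = 3.0000: 282.223262
Macaulay duration D = (sum_t t * PV_t) / P = 288.526915 / 98.296286 = 2.935278

Answer: Macaulay duration = 2.9353 years


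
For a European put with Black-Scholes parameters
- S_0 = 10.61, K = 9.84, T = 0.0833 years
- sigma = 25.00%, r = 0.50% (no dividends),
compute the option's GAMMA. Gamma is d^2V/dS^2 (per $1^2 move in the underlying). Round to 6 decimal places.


Answer: Gamma = 0.288949

Derivation:
d1 = 1.0860172429; d2 = 1.0138628944
phi(d1) = 0.2212072445; exp(-qT) = 1.0000000000; exp(-rT) = 0.9995835867
Gamma = exp(-qT) * phi(d1) / (S * sigma * sqrt(T)) = 1.0000000000 * 0.2212072445 / (10.6100 * 0.2500 * 0.2886173938) = 0.288949


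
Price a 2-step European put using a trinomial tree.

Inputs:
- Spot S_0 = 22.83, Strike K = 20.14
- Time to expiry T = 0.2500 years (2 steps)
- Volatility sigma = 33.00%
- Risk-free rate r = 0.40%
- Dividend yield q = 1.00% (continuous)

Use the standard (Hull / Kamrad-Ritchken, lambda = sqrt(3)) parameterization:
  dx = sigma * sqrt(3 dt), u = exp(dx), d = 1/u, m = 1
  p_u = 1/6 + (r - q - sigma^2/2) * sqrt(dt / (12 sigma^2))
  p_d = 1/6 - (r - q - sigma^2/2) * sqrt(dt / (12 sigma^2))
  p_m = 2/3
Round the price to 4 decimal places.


dt = T/N = 0.125000; dx = sigma*sqrt(3*dt) = 0.202083
u = exp(dx) = 1.223949; d = 1/u = 0.817027
p_u = 0.147971, p_m = 0.666667, p_d = 0.185363
Discount per step: exp(-r*dt) = 0.999500
Stock lattice S(k, j) with j the centered position index:
  k=0: S(0,+0) = 22.8300
  k=1: S(1,-1) = 18.6527; S(1,+0) = 22.8300; S(1,+1) = 27.9428
  k=2: S(2,-2) = 15.2398; S(2,-1) = 18.6527; S(2,+0) = 22.8300; S(2,+1) = 27.9428; S(2,+2) = 34.2005
Terminal payoffs V(N, j) = max(K - S_T, 0):
  V(2,-2) = 4.900212; V(2,-1) = 1.487269; V(2,+0) = 0.000000; V(2,+1) = 0.000000; V(2,+2) = 0.000000
Backward induction: V(k, j) = exp(-r*dt) * [p_u * V(k+1, j+1) + p_m * V(k+1, j) + p_d * V(k+1, j-1)]
  V(1,-1) = exp(-r*dt) * [p_u*0.000000 + p_m*1.487269 + p_d*4.900212] = 1.898879
  V(1,+0) = exp(-r*dt) * [p_u*0.000000 + p_m*0.000000 + p_d*1.487269] = 0.275546
  V(1,+1) = exp(-r*dt) * [p_u*0.000000 + p_m*0.000000 + p_d*0.000000] = 0.000000
  V(0,+0) = exp(-r*dt) * [p_u*0.000000 + p_m*0.275546 + p_d*1.898879] = 0.535411

Answer: Price = V(0,0) = 0.5354


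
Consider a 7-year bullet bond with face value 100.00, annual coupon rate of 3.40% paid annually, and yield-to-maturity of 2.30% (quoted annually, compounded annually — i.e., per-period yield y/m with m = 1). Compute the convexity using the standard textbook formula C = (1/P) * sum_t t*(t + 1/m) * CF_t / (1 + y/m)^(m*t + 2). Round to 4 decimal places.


Answer: Convexity = 47.1377

Derivation:
Coupon per period c = face * coupon_rate / m = 3.400000
Periods per year m = 1; per-period yield y/m = 0.023000
Number of cashflows N = 7
Cashflows (t years, CF_t, discount factor 1/(1+y/m)^(m*t), PV):
  t = 1.0000: CF_t = 3.400000, DF = 0.977517, PV = 3.323558
  t = 2.0000: CF_t = 3.400000, DF = 0.955540, PV = 3.248835
  t = 3.0000: CF_t = 3.400000, DF = 0.934056, PV = 3.175792
  t = 4.0000: CF_t = 3.400000, DF = 0.913056, PV = 3.104391
  t = 5.0000: CF_t = 3.400000, DF = 0.892528, PV = 3.034595
  t = 6.0000: CF_t = 3.400000, DF = 0.872461, PV = 2.966369
  t = 7.0000: CF_t = 103.400000, DF = 0.852846, PV = 88.184266
Price P = sum_t PV_t = 107.037805
Convexity numerator sum_t t*(t + 1/m) * CF_t / (1+y/m)^(m*t + 2):
  t = 1.0000: term = 6.351583
  t = 2.0000: term = 18.626345
  t = 3.0000: term = 36.415141
  t = 4.0000: term = 59.327372
  t = 5.0000: term = 86.990281
  t = 6.0000: term = 119.048283
  t = 7.0000: term = 4718.759707
Convexity = (1/P) * sum = 5045.518713 / 107.037805 = 47.137726


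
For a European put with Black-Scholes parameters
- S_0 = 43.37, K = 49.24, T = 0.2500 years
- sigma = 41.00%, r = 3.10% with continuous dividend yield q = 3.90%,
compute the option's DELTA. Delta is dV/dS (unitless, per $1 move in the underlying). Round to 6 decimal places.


Answer: Delta = -0.693919

Derivation:
d1 = -0.5264675291; d2 = -0.7314675291
phi(d1) = 0.3473151969; exp(-qT) = 0.9902973771; exp(-rT) = 0.9922799538
N(-d1) = 0.7007182965
Delta = -exp(-qT) * N(-d1) = -0.9902973771 * 0.7007182965 = -0.693919


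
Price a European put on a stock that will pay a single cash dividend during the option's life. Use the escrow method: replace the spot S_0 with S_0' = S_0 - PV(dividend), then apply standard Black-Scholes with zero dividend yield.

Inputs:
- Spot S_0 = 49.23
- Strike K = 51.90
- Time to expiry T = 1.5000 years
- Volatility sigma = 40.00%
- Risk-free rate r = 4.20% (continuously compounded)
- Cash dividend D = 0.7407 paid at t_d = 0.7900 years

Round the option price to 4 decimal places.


Answer: Price = 9.5178

Derivation:
PV(D) = D * exp(-r * t_d) = 0.7407 * 0.96736442 = 0.71652682
S_0' = S_0 - PV(D) = 49.2300 - 0.71652682 = 48.51347318
d1 = (ln(S_0'/K) + (r + sigma^2/2)*T) / (sigma*sqrt(T)) = 0.23580986
d2 = d1 - sigma*sqrt(T) = -0.25408809
exp(-rT) = 0.93894347
N(-d1) = 0.40679011; N(-d2) = 0.60028625
P = K * exp(-rT) * N(-d2) - S_0' * N(-d1) = 51.9000 * 0.93894347 * 0.60028625 - 48.51347318 * 0.40679011 = 9.5178


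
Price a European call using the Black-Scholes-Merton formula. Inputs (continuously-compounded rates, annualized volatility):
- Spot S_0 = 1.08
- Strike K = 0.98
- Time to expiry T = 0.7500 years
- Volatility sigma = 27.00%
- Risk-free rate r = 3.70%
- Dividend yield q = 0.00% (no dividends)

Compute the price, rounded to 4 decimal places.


d1 = (ln(S/K) + (r - q + 0.5*sigma^2) * T) / (sigma * sqrt(T)) = 0.65112814
d2 = d1 - sigma * sqrt(T) = 0.41730128
exp(-rT) = 0.97263149; exp(-qT) = 1.00000000
C = S_0 * exp(-qT) * N(d1) - K * exp(-rT) * N(d2)
N(d1) = 0.74251811; N(d2) = 0.66177098
C = 1.0800 * 1.00000000 * 0.74251811 - 0.9800 * 0.97263149 * 0.66177098 = 0.1711

Answer: Price = 0.1711


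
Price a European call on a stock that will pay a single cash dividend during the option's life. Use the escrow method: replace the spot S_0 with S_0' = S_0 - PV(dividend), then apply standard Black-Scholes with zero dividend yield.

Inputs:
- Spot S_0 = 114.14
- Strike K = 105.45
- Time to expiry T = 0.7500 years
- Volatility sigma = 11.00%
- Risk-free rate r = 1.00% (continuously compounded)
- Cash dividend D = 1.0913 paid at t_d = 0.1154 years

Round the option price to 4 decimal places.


PV(D) = D * exp(-r * t_d) = 1.0913 * 0.99884667 = 1.09004137
S_0' = S_0 - PV(D) = 114.1400 - 1.09004137 = 113.04995863
d1 = (ln(S_0'/K) + (r + sigma^2/2)*T) / (sigma*sqrt(T)) = 0.85689724
d2 = d1 - sigma*sqrt(T) = 0.76163445
exp(-rT) = 0.99252805
N(d1) = 0.80424916; N(d2) = 0.77686090
C = S_0' * N(d1) - K * exp(-rT) * N(d2) = 113.04995863 * 0.80424916 - 105.4500 * 0.99252805 * 0.77686090 = 9.6125

Answer: Price = 9.6125


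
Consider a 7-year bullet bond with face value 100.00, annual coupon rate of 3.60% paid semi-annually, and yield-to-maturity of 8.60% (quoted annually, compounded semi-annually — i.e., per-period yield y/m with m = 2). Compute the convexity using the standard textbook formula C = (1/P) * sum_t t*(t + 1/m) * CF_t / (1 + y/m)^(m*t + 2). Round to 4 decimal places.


Coupon per period c = face * coupon_rate / m = 1.800000
Periods per year m = 2; per-period yield y/m = 0.043000
Number of cashflows N = 14
Cashflows (t years, CF_t, discount factor 1/(1+y/m)^(m*t), PV):
  t = 0.5000: CF_t = 1.800000, DF = 0.958773, PV = 1.725791
  t = 1.0000: CF_t = 1.800000, DF = 0.919245, PV = 1.654641
  t = 1.5000: CF_t = 1.800000, DF = 0.881347, PV = 1.586425
  t = 2.0000: CF_t = 1.800000, DF = 0.845012, PV = 1.521021
  t = 2.5000: CF_t = 1.800000, DF = 0.810174, PV = 1.458314
  t = 3.0000: CF_t = 1.800000, DF = 0.776773, PV = 1.398191
  t = 3.5000: CF_t = 1.800000, DF = 0.744749, PV = 1.340548
  t = 4.0000: CF_t = 1.800000, DF = 0.714045, PV = 1.285281
  t = 4.5000: CF_t = 1.800000, DF = 0.684607, PV = 1.232292
  t = 5.0000: CF_t = 1.800000, DF = 0.656382, PV = 1.181488
  t = 5.5000: CF_t = 1.800000, DF = 0.629322, PV = 1.132779
  t = 6.0000: CF_t = 1.800000, DF = 0.603376, PV = 1.086077
  t = 6.5000: CF_t = 1.800000, DF = 0.578501, PV = 1.041302
  t = 7.0000: CF_t = 101.800000, DF = 0.554651, PV = 56.463456
Price P = sum_t PV_t = 74.107607
Convexity numerator sum_t t*(t + 1/m) * CF_t / (1+y/m)^(m*t + 2):
  t = 0.5000: term = 0.793213
  t = 1.0000: term = 2.281532
  t = 1.5000: term = 4.374941
  t = 2.0000: term = 6.990957
  t = 2.5000: term = 10.054109
  t = 3.0000: term = 13.495449
  t = 3.5000: term = 17.252092
  t = 4.0000: term = 21.266789
  t = 4.5000: term = 25.487523
  t = 5.0000: term = 29.867130
  t = 5.5000: term = 34.362950
  t = 6.0000: term = 38.936490
  t = 6.5000: term = 43.553120
  t = 7.0000: term = 2724.947545
Convexity = (1/P) * sum = 2973.663841 / 74.107607 = 40.126297

Answer: Convexity = 40.1263


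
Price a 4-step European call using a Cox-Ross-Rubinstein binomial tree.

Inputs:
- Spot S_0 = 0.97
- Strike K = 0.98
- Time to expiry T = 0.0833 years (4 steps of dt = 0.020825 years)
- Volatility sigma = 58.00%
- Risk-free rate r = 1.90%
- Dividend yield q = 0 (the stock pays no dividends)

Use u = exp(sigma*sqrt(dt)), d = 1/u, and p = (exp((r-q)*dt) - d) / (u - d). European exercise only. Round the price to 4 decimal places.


dt = T/N = 0.020825
u = exp(sigma*sqrt(dt)) = 1.087302; d = 1/u = 0.919708
p = (exp((r-q)*dt) - d) / (u - d) = 0.481449
Discount per step: exp(-r*dt) = 0.999604
Stock lattice S(k, i) with i counting down-moves:
  k=0: S(0,0) = 0.9700
  k=1: S(1,0) = 1.0547; S(1,1) = 0.8921
  k=2: S(2,0) = 1.1468; S(2,1) = 0.9700; S(2,2) = 0.8205
  k=3: S(3,0) = 1.2469; S(3,1) = 1.0547; S(3,2) = 0.8921; S(3,3) = 0.7546
  k=4: S(4,0) = 1.3557; S(4,1) = 1.1468; S(4,2) = 0.9700; S(4,3) = 0.8205; S(4,4) = 0.6940
Terminal payoffs V(N, i) = max(S_T - K, 0):
  V(4,0) = 0.375726; V(4,1) = 0.166758; V(4,2) = 0.000000; V(4,3) = 0.000000; V(4,4) = 0.000000
Backward induction: V(k, i) = exp(-r*dt) * [p * V(k+1, i) + (1-p) * V(k+1, i+1)].
  V(3,0) = exp(-r*dt) * [p*0.375726 + (1-p)*0.166758] = 0.267260
  V(3,1) = exp(-r*dt) * [p*0.166758 + (1-p)*0.000000] = 0.080254
  V(3,2) = exp(-r*dt) * [p*0.000000 + (1-p)*0.000000] = 0.000000
  V(3,3) = exp(-r*dt) * [p*0.000000 + (1-p)*0.000000] = 0.000000
  V(2,0) = exp(-r*dt) * [p*0.267260 + (1-p)*0.080254] = 0.170220
  V(2,1) = exp(-r*dt) * [p*0.080254 + (1-p)*0.000000] = 0.038623
  V(2,2) = exp(-r*dt) * [p*0.000000 + (1-p)*0.000000] = 0.000000
  V(1,0) = exp(-r*dt) * [p*0.170220 + (1-p)*0.038623] = 0.101940
  V(1,1) = exp(-r*dt) * [p*0.038623 + (1-p)*0.000000] = 0.018588
  V(0,0) = exp(-r*dt) * [p*0.101940 + (1-p)*0.018588] = 0.058694

Answer: Price = V(0,0) = 0.0587


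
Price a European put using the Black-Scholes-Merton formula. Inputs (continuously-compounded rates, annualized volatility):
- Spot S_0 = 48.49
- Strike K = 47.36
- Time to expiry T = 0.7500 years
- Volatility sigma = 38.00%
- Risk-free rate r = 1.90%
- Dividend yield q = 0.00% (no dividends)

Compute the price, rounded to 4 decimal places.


d1 = (ln(S/K) + (r - q + 0.5*sigma^2) * T) / (sigma * sqrt(T)) = 0.27949709
d2 = d1 - sigma * sqrt(T) = -0.04959256
exp(-rT) = 0.98585105; exp(-qT) = 1.00000000
P = K * exp(-rT) * N(-d2) - S_0 * exp(-qT) * N(-d1)
N(-d1) = 0.38993169; N(-d2) = 0.51977646
P = 47.3600 * 0.98585105 * 0.51977646 - 48.4900 * 1.00000000 * 0.38993169 = 5.3605

Answer: Price = 5.3605


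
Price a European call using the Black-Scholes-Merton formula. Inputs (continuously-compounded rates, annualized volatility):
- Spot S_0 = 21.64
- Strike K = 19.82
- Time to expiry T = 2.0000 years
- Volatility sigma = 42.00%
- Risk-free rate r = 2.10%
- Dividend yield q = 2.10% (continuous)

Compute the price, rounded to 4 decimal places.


d1 = (ln(S/K) + (r - q + 0.5*sigma^2) * T) / (sigma * sqrt(T)) = 0.44489126
d2 = d1 - sigma * sqrt(T) = -0.14907844
exp(-rT) = 0.95886978; exp(-qT) = 0.95886978
C = S_0 * exp(-qT) * N(d1) - K * exp(-rT) * N(d2)
N(d1) = 0.67180083; N(d2) = 0.44074587
C = 21.6400 * 0.95886978 * 0.67180083 - 19.8200 * 0.95886978 * 0.44074587 = 5.5635

Answer: Price = 5.5635


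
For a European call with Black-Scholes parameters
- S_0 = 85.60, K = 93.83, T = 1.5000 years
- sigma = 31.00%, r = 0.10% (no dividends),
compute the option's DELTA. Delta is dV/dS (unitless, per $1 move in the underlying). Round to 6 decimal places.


d1 = -0.0480003884; d2 = -0.4276712985
phi(d1) = 0.3984829561; exp(-qT) = 1.0000000000; exp(-rT) = 0.9985011244
N(d1) = 0.4808579665
Delta = exp(-qT) * N(d1) = 1.0000000000 * 0.4808579665 = 0.480858

Answer: Delta = 0.480858


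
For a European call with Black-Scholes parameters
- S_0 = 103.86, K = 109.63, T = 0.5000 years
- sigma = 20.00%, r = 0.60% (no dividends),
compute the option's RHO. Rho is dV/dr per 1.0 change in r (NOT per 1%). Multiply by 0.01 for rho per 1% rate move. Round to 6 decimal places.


Answer: Rho = 18.195415

Derivation:
d1 = -0.2903891064; d2 = -0.4318104627
phi(d1) = 0.3824713809; exp(-qT) = 1.0000000000; exp(-rT) = 0.9970044955
N(d2) = 0.3329395873
Rho = K*T*exp(-rT)*N(d2) = 109.6300 * 0.5000 * 0.9970044955 * 0.3329395873 = 18.195415


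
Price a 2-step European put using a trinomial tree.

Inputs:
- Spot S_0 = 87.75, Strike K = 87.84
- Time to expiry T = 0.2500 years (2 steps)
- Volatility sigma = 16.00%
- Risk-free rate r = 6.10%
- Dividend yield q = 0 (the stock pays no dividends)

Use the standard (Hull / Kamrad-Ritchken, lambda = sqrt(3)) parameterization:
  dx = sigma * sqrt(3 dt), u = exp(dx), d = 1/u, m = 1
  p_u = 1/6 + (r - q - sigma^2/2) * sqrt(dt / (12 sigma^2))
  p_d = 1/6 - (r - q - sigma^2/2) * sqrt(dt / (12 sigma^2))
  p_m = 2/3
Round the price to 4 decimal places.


dt = T/N = 0.125000; dx = sigma*sqrt(3*dt) = 0.097980
u = exp(dx) = 1.102940; d = 1/u = 0.906667
p_u = 0.197413, p_m = 0.666667, p_d = 0.135920
Discount per step: exp(-r*dt) = 0.992404
Stock lattice S(k, j) with j the centered position index:
  k=0: S(0,+0) = 87.7500
  k=1: S(1,-1) = 79.5601; S(1,+0) = 87.7500; S(1,+1) = 96.7830
  k=2: S(2,-2) = 72.1345; S(2,-1) = 79.5601; S(2,+0) = 87.7500; S(2,+1) = 96.7830; S(2,+2) = 106.7459
Terminal payoffs V(N, j) = max(K - S_T, 0):
  V(2,-2) = 15.705482; V(2,-1) = 8.279935; V(2,+0) = 0.090000; V(2,+1) = 0.000000; V(2,+2) = 0.000000
Backward induction: V(k, j) = exp(-r*dt) * [p_u * V(k+1, j+1) + p_m * V(k+1, j) + p_d * V(k+1, j-1)]
  V(1,-1) = exp(-r*dt) * [p_u*0.090000 + p_m*8.279935 + p_d*15.705482] = 7.614140
  V(1,+0) = exp(-r*dt) * [p_u*0.000000 + p_m*0.090000 + p_d*8.279935] = 1.176408
  V(1,+1) = exp(-r*dt) * [p_u*0.000000 + p_m*0.000000 + p_d*0.090000] = 0.012140
  V(0,+0) = exp(-r*dt) * [p_u*0.012140 + p_m*1.176408 + p_d*7.614140] = 1.807749

Answer: Price = V(0,0) = 1.8077


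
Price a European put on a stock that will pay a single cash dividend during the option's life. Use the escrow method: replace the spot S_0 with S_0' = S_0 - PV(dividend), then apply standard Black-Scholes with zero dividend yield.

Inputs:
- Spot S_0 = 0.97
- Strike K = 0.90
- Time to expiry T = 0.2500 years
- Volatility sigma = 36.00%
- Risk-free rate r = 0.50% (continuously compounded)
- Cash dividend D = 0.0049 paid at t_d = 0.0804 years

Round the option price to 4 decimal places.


PV(D) = D * exp(-r * t_d) = 0.0049 * 0.99959808 = 0.00489803
S_0' = S_0 - PV(D) = 0.9700 - 0.00489803 = 0.96510197
d1 = (ln(S_0'/K) + (r + sigma^2/2)*T) / (sigma*sqrt(T)) = 0.48493889
d2 = d1 - sigma*sqrt(T) = 0.30493889
exp(-rT) = 0.99875078
N(-d1) = 0.31385985; N(-d2) = 0.38020635
P = K * exp(-rT) * N(-d2) - S_0' * N(-d1) = 0.9000 * 0.99875078 * 0.38020635 - 0.96510197 * 0.31385985 = 0.0389

Answer: Price = 0.0389


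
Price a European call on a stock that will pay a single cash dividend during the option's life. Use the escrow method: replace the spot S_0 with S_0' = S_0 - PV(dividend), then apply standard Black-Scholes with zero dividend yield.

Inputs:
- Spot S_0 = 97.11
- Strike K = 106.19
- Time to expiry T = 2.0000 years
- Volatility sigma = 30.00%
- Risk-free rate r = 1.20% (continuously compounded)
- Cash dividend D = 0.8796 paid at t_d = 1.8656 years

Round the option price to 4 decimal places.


Answer: Price = 13.3348

Derivation:
PV(D) = D * exp(-r * t_d) = 0.8796 * 0.97786153 = 0.86012701
S_0' = S_0 - PV(D) = 97.1100 - 0.86012701 = 96.24987299
d1 = (ln(S_0'/K) + (r + sigma^2/2)*T) / (sigma*sqrt(T)) = 0.03704700
d2 = d1 - sigma*sqrt(T) = -0.38721707
exp(-rT) = 0.97628571
N(d1) = 0.51477623; N(d2) = 0.34929776
C = S_0' * N(d1) - K * exp(-rT) * N(d2) = 96.24987299 * 0.51477623 - 106.1900 * 0.97628571 * 0.34929776 = 13.3348


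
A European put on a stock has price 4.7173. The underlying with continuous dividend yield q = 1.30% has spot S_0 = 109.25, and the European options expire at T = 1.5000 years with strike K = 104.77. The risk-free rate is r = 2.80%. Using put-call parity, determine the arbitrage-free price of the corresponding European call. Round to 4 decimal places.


Answer: Call price = 11.3968

Derivation:
Put-call parity: C - P = S_0 * exp(-qT) - K * exp(-rT).
S_0 * exp(-qT) = 109.2500 * 0.98068890 = 107.14026180
K * exp(-rT) = 104.7700 * 0.95886978 = 100.46078691
C = P + S*exp(-qT) - K*exp(-rT)
C = 4.7173 + 107.14026180 - 100.46078691 = 11.3968


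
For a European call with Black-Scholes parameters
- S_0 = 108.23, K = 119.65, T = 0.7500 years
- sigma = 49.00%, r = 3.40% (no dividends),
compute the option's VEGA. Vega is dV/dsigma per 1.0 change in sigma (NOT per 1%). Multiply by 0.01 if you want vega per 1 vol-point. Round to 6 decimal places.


d1 = 0.0358788503; d2 = -0.3884735976
phi(d1) = 0.3986855854; exp(-qT) = 1.0000000000; exp(-rT) = 0.9748223790
Vega = S * exp(-qT) * phi(d1) * sqrt(T) = 108.2300 * 1.0000000000 * 0.3986855854 * 0.8660254038 = 37.368772

Answer: Vega = 37.368772


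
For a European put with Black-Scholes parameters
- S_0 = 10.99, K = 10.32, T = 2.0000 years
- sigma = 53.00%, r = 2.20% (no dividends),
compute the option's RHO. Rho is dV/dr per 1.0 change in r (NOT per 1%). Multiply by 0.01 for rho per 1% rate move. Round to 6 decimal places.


d1 = 0.5173913771; d2 = -0.2321418109
phi(d1) = 0.3489643707; exp(-qT) = 1.0000000000; exp(-rT) = 0.9569539575
N(-d2) = 0.5917860643
Rho = -K*T*exp(-rT)*N(-d2) = -10.3200 * 2.0000 * 0.9569539575 * 0.5917860643 = -11.688680

Answer: Rho = -11.688680


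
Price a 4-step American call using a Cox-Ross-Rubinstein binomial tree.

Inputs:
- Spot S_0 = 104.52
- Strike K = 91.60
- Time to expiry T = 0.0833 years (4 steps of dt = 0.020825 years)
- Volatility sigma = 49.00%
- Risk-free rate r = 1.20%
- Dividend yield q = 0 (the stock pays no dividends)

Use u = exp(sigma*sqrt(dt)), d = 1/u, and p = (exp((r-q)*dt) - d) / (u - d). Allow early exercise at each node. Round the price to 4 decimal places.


dt = T/N = 0.020825
u = exp(sigma*sqrt(dt)) = 1.073271; d = 1/u = 0.931731
p = (exp((r-q)*dt) - d) / (u - d) = 0.484095
Discount per step: exp(-r*dt) = 0.999750
Stock lattice S(k, i) with i counting down-moves:
  k=0: S(0,0) = 104.5200
  k=1: S(1,0) = 112.1783; S(1,1) = 97.3845
  k=2: S(2,0) = 120.3978; S(2,1) = 104.5200; S(2,2) = 90.7362
  k=3: S(3,0) = 129.2195; S(3,1) = 112.1783; S(3,2) = 97.3845; S(3,3) = 84.5417
  k=4: S(4,0) = 138.6875; S(4,1) = 120.3978; S(4,2) = 104.5200; S(4,3) = 90.7362; S(4,4) = 78.7701
Terminal payoffs V(N, i) = max(S_T - K, 0):
  V(4,0) = 47.087540; V(4,1) = 28.797764; V(4,2) = 12.920000; V(4,3) = 0.000000; V(4,4) = 0.000000
Backward induction: V(k, i) = exp(-r*dt) * [p * V(k+1, i) + (1-p) * V(k+1, i+1)]; then take max(V_cont, immediate exercise) for American.
  V(3,0) = exp(-r*dt) * [p*47.087540 + (1-p)*28.797764] = 37.642351; exercise = 37.619463; V(3,0) = max -> 37.642351
  V(3,1) = exp(-r*dt) * [p*28.797764 + (1-p)*12.920000] = 20.601203; exercise = 20.578315; V(3,1) = max -> 20.601203
  V(3,2) = exp(-r*dt) * [p*12.920000 + (1-p)*0.000000] = 6.252949; exercise = 5.784512; V(3,2) = max -> 6.252949
  V(3,3) = exp(-r*dt) * [p*0.000000 + (1-p)*0.000000] = 0.000000; exercise = 0.000000; V(3,3) = max -> 0.000000
  V(2,0) = exp(-r*dt) * [p*37.642351 + (1-p)*20.601203] = 28.843535; exercise = 28.797764; V(2,0) = max -> 28.843535
  V(2,1) = exp(-r*dt) * [p*20.601203 + (1-p)*6.252949] = 13.195574; exercise = 12.920000; V(2,1) = max -> 13.195574
  V(2,2) = exp(-r*dt) * [p*6.252949 + (1-p)*0.000000] = 3.026267; exercise = 0.000000; V(2,2) = max -> 3.026267
  V(1,0) = exp(-r*dt) * [p*28.843535 + (1-p)*13.195574] = 20.765489; exercise = 20.578315; V(1,0) = max -> 20.765489
  V(1,1) = exp(-r*dt) * [p*13.195574 + (1-p)*3.026267] = 7.947195; exercise = 5.784512; V(1,1) = max -> 7.947195
  V(0,0) = exp(-r*dt) * [p*20.765489 + (1-p)*7.947195] = 14.148935; exercise = 12.920000; V(0,0) = max -> 14.148935

Answer: Price = V(0,0) = 14.1489


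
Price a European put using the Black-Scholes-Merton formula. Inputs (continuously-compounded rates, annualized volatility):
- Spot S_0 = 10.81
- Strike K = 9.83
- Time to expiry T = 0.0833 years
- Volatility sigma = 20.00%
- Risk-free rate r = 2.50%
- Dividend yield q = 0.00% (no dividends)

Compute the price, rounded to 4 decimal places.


d1 = (ln(S/K) + (r - q + 0.5*sigma^2) * T) / (sigma * sqrt(T)) = 1.71128282
d2 = d1 - sigma * sqrt(T) = 1.65355934
exp(-rT) = 0.99791967; exp(-qT) = 1.00000000
P = K * exp(-rT) * N(-d2) - S_0 * exp(-qT) * N(-d1)
N(-d1) = 0.04351446; N(-d2) = 0.04910854
P = 9.8300 * 0.99791967 * 0.04910854 - 10.8100 * 1.00000000 * 0.04351446 = 0.0113

Answer: Price = 0.0113


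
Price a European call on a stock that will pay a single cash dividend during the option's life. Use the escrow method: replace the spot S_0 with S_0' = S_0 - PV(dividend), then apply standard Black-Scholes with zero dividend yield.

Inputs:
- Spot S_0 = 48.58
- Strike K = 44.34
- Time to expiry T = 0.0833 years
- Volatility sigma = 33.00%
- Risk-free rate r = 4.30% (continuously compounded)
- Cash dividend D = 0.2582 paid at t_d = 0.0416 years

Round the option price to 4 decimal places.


Answer: Price = 4.5505

Derivation:
PV(D) = D * exp(-r * t_d) = 0.2582 * 0.99821280 = 0.25773854
S_0' = S_0 - PV(D) = 48.5800 - 0.25773854 = 48.32226146
d1 = (ln(S_0'/K) + (r + sigma^2/2)*T) / (sigma*sqrt(T)) = 0.98823015
d2 = d1 - sigma*sqrt(T) = 0.89298641
exp(-rT) = 0.99642451
N(d1) = 0.83848003; N(d2) = 0.81406777
C = S_0' * N(d1) - K * exp(-rT) * N(d2) = 48.32226146 * 0.83848003 - 44.3400 * 0.99642451 * 0.81406777 = 4.5505


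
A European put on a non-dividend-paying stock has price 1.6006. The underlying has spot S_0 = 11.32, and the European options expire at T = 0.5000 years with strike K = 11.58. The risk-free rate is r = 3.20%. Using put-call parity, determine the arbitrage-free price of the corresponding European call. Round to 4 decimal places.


Put-call parity: C - P = S_0 * exp(-qT) - K * exp(-rT).
S_0 * exp(-qT) = 11.3200 * 1.00000000 = 11.32000000
K * exp(-rT) = 11.5800 * 0.98412732 = 11.39619437
C = P + S*exp(-qT) - K*exp(-rT)
C = 1.6006 + 11.32000000 - 11.39619437 = 1.5244

Answer: Call price = 1.5244


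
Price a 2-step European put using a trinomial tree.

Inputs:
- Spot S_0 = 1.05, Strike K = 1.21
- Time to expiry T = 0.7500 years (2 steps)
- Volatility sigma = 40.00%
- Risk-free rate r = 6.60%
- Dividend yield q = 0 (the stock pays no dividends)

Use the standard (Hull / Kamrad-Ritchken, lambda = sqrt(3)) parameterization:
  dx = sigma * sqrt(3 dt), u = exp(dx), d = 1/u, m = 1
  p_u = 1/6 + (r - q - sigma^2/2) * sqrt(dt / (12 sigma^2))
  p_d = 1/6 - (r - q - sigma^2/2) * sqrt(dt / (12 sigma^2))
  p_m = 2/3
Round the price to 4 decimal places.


Answer: Price = V(0,0) = 0.2125

Derivation:
dt = T/N = 0.375000; dx = sigma*sqrt(3*dt) = 0.424264
u = exp(dx) = 1.528465; d = 1/u = 0.654251
p_u = 0.160479, p_m = 0.666667, p_d = 0.172854
Discount per step: exp(-r*dt) = 0.975554
Stock lattice S(k, j) with j the centered position index:
  k=0: S(0,+0) = 1.0500
  k=1: S(1,-1) = 0.6870; S(1,+0) = 1.0500; S(1,+1) = 1.6049
  k=2: S(2,-2) = 0.4494; S(2,-1) = 0.6870; S(2,+0) = 1.0500; S(2,+1) = 1.6049; S(2,+2) = 2.4530
Terminal payoffs V(N, j) = max(K - S_T, 0):
  V(2,-2) = 0.760553; V(2,-1) = 0.523036; V(2,+0) = 0.160000; V(2,+1) = 0.000000; V(2,+2) = 0.000000
Backward induction: V(k, j) = exp(-r*dt) * [p_u * V(k+1, j+1) + p_m * V(k+1, j) + p_d * V(k+1, j-1)]
  V(1,-1) = exp(-r*dt) * [p_u*0.160000 + p_m*0.523036 + p_d*0.760553] = 0.493466
  V(1,+0) = exp(-r*dt) * [p_u*0.000000 + p_m*0.160000 + p_d*0.523036] = 0.192258
  V(1,+1) = exp(-r*dt) * [p_u*0.000000 + p_m*0.000000 + p_d*0.160000] = 0.026981
  V(0,+0) = exp(-r*dt) * [p_u*0.026981 + p_m*0.192258 + p_d*0.493466] = 0.212475


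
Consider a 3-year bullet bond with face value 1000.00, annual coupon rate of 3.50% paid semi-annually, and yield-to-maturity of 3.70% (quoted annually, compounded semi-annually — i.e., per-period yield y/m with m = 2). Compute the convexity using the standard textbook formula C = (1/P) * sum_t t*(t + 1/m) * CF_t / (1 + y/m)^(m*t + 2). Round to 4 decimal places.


Answer: Convexity = 9.5547

Derivation:
Coupon per period c = face * coupon_rate / m = 17.500000
Periods per year m = 2; per-period yield y/m = 0.018500
Number of cashflows N = 6
Cashflows (t years, CF_t, discount factor 1/(1+y/m)^(m*t), PV):
  t = 0.5000: CF_t = 17.500000, DF = 0.981836, PV = 17.182131
  t = 1.0000: CF_t = 17.500000, DF = 0.964002, PV = 16.870035
  t = 1.5000: CF_t = 17.500000, DF = 0.946492, PV = 16.563608
  t = 2.0000: CF_t = 17.500000, DF = 0.929300, PV = 16.262747
  t = 2.5000: CF_t = 17.500000, DF = 0.912420, PV = 15.967351
  t = 3.0000: CF_t = 1017.500000, DF = 0.895847, PV = 911.524231
Price P = sum_t PV_t = 994.370103
Convexity numerator sum_t t*(t + 1/m) * CF_t / (1+y/m)^(m*t + 2):
  t = 0.5000: term = 8.281804
  t = 1.0000: term = 24.394121
  t = 1.5000: term = 47.902054
  t = 2.0000: term = 78.386605
  t = 2.5000: term = 115.444189
  t = 3.0000: term = 9226.467372
Convexity = (1/P) * sum = 9500.876146 / 994.370103 = 9.554668


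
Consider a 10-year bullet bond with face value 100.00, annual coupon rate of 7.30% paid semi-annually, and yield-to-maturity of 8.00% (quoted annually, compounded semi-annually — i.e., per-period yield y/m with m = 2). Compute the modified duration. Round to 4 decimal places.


Coupon per period c = face * coupon_rate / m = 3.650000
Periods per year m = 2; per-period yield y/m = 0.040000
Number of cashflows N = 20
Cashflows (t years, CF_t, discount factor 1/(1+y/m)^(m*t), PV):
  t = 0.5000: CF_t = 3.650000, DF = 0.961538, PV = 3.509615
  t = 1.0000: CF_t = 3.650000, DF = 0.924556, PV = 3.374630
  t = 1.5000: CF_t = 3.650000, DF = 0.888996, PV = 3.244837
  t = 2.0000: CF_t = 3.650000, DF = 0.854804, PV = 3.120035
  t = 2.5000: CF_t = 3.650000, DF = 0.821927, PV = 3.000034
  t = 3.0000: CF_t = 3.650000, DF = 0.790315, PV = 2.884648
  t = 3.5000: CF_t = 3.650000, DF = 0.759918, PV = 2.773700
  t = 4.0000: CF_t = 3.650000, DF = 0.730690, PV = 2.667019
  t = 4.5000: CF_t = 3.650000, DF = 0.702587, PV = 2.564442
  t = 5.0000: CF_t = 3.650000, DF = 0.675564, PV = 2.465809
  t = 5.5000: CF_t = 3.650000, DF = 0.649581, PV = 2.370970
  t = 6.0000: CF_t = 3.650000, DF = 0.624597, PV = 2.279779
  t = 6.5000: CF_t = 3.650000, DF = 0.600574, PV = 2.192095
  t = 7.0000: CF_t = 3.650000, DF = 0.577475, PV = 2.107784
  t = 7.5000: CF_t = 3.650000, DF = 0.555265, PV = 2.026715
  t = 8.0000: CF_t = 3.650000, DF = 0.533908, PV = 1.948765
  t = 8.5000: CF_t = 3.650000, DF = 0.513373, PV = 1.873812
  t = 9.0000: CF_t = 3.650000, DF = 0.493628, PV = 1.801743
  t = 9.5000: CF_t = 3.650000, DF = 0.474642, PV = 1.732445
  t = 10.0000: CF_t = 103.650000, DF = 0.456387, PV = 47.304507
Price P = sum_t PV_t = 95.243386
First compute Macaulay numerator sum_t t * PV_t:
  t * PV_t at t = 0.5000: 1.754808
  t * PV_t at t = 1.0000: 3.374630
  t * PV_t at t = 1.5000: 4.867255
  t * PV_t at t = 2.0000: 6.240071
  t * PV_t at t = 2.5000: 7.500085
  t * PV_t at t = 3.0000: 8.653944
  t * PV_t at t = 3.5000: 9.707950
  t * PV_t at t = 4.0000: 10.668077
  t * PV_t at t = 4.5000: 11.539987
  t * PV_t at t = 5.0000: 12.329046
  t * PV_t at t = 5.5000: 13.040337
  t * PV_t at t = 6.0000: 13.678675
  t * PV_t at t = 6.5000: 14.248620
  t * PV_t at t = 7.0000: 14.754488
  t * PV_t at t = 7.5000: 15.200366
  t * PV_t at t = 8.0000: 15.590119
  t * PV_t at t = 8.5000: 15.927405
  t * PV_t at t = 9.0000: 16.215684
  t * PV_t at t = 9.5000: 16.458226
  t * PV_t at t = 10.0000: 473.045070
Macaulay duration D = 684.794843 / 95.243386 = 7.189946
Modified duration = D / (1 + y/m) = 7.189946 / (1 + 0.040000) = 6.913410

Answer: Modified duration = 6.9134


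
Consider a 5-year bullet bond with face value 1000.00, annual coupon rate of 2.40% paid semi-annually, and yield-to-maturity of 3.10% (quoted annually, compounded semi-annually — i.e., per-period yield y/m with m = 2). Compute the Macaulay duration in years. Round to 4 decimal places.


Coupon per period c = face * coupon_rate / m = 12.000000
Periods per year m = 2; per-period yield y/m = 0.015500
Number of cashflows N = 10
Cashflows (t years, CF_t, discount factor 1/(1+y/m)^(m*t), PV):
  t = 0.5000: CF_t = 12.000000, DF = 0.984737, PV = 11.816839
  t = 1.0000: CF_t = 12.000000, DF = 0.969706, PV = 11.636474
  t = 1.5000: CF_t = 12.000000, DF = 0.954905, PV = 11.458861
  t = 2.0000: CF_t = 12.000000, DF = 0.940330, PV = 11.283960
  t = 2.5000: CF_t = 12.000000, DF = 0.925977, PV = 11.111728
  t = 3.0000: CF_t = 12.000000, DF = 0.911844, PV = 10.942125
  t = 3.5000: CF_t = 12.000000, DF = 0.897926, PV = 10.775111
  t = 4.0000: CF_t = 12.000000, DF = 0.884220, PV = 10.610646
  t = 4.5000: CF_t = 12.000000, DF = 0.870724, PV = 10.448691
  t = 5.0000: CF_t = 1012.000000, DF = 0.857434, PV = 867.723252
Price P = sum_t PV_t = 967.807687
Macaulay numerator sum_t t * PV_t:
  t * PV_t at t = 0.5000: 5.908419
  t * PV_t at t = 1.0000: 11.636474
  t * PV_t at t = 1.5000: 17.188292
  t * PV_t at t = 2.0000: 22.567920
  t * PV_t at t = 2.5000: 27.779320
  t * PV_t at t = 3.0000: 32.826376
  t * PV_t at t = 3.5000: 37.712888
  t * PV_t at t = 4.0000: 42.442584
  t * PV_t at t = 4.5000: 47.019111
  t * PV_t at t = 5.0000: 4338.616259
Macaulay duration D = (sum_t t * PV_t) / P = 4583.697643 / 967.807687 = 4.736166

Answer: Macaulay duration = 4.7362 years


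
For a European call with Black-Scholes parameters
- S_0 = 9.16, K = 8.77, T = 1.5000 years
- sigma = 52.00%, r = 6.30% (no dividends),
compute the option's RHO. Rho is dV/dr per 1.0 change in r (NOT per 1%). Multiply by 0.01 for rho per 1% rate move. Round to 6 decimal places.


d1 = 0.5351340139; d2 = -0.1017333192
phi(d1) = 0.3457211549; exp(-qT) = 1.0000000000; exp(-rT) = 0.9098277346
N(d2) = 0.4594841772
Rho = K*T*exp(-rT)*N(d2) = 8.7700 * 1.5000 * 0.9098277346 * 0.4594841772 = 5.499467

Answer: Rho = 5.499467


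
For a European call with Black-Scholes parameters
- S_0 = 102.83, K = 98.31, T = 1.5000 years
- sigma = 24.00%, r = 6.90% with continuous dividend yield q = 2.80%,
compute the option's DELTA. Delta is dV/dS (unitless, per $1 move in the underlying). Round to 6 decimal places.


Answer: Delta = 0.666096

Derivation:
d1 = 0.5091243605; d2 = 0.2151855914
phi(d1) = 0.3504482112; exp(-qT) = 0.9588697806; exp(-rT) = 0.9016760227
N(d1) = 0.6946674712
Delta = exp(-qT) * N(d1) = 0.9588697806 * 0.6946674712 = 0.666096


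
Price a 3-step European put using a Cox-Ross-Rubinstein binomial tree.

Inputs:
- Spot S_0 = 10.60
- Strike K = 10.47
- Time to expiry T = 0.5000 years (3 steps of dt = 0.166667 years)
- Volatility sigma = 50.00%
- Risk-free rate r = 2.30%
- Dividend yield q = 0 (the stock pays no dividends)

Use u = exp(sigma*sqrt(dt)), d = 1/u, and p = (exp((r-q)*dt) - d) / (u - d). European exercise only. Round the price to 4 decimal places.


Answer: Price = V(0,0) = 1.4701

Derivation:
dt = T/N = 0.166667
u = exp(sigma*sqrt(dt)) = 1.226450; d = 1/u = 0.815361
p = (exp((r-q)*dt) - d) / (u - d) = 0.458488
Discount per step: exp(-r*dt) = 0.996174
Stock lattice S(k, i) with i counting down-moves:
  k=0: S(0,0) = 10.6000
  k=1: S(1,0) = 13.0004; S(1,1) = 8.6428
  k=2: S(2,0) = 15.9443; S(2,1) = 10.6000; S(2,2) = 7.0470
  k=3: S(3,0) = 19.5549; S(3,1) = 13.0004; S(3,2) = 8.6428; S(3,3) = 5.7459
Terminal payoffs V(N, i) = max(K - S_T, 0):
  V(3,0) = 0.000000; V(3,1) = 0.000000; V(3,2) = 1.827172; V(3,3) = 4.724129
Backward induction: V(k, i) = exp(-r*dt) * [p * V(k+1, i) + (1-p) * V(k+1, i+1)].
  V(2,0) = exp(-r*dt) * [p*0.000000 + (1-p)*0.000000] = 0.000000
  V(2,1) = exp(-r*dt) * [p*0.000000 + (1-p)*1.827172] = 0.985650
  V(2,2) = exp(-r*dt) * [p*1.827172 + (1-p)*4.724129] = 3.382916
  V(1,0) = exp(-r*dt) * [p*0.000000 + (1-p)*0.985650] = 0.531699
  V(1,1) = exp(-r*dt) * [p*0.985650 + (1-p)*3.382916] = 2.275060
  V(0,0) = exp(-r*dt) * [p*0.531699 + (1-p)*2.275060] = 1.470103


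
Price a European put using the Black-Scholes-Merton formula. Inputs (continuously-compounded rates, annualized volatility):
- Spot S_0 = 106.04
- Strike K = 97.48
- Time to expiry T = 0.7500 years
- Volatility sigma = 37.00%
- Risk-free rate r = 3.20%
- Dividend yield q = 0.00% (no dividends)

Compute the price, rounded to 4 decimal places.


d1 = (ln(S/K) + (r - q + 0.5*sigma^2) * T) / (sigma * sqrt(T)) = 0.49779032
d2 = d1 - sigma * sqrt(T) = 0.17736092
exp(-rT) = 0.97628571; exp(-qT) = 1.00000000
P = K * exp(-rT) * N(-d2) - S_0 * exp(-qT) * N(-d1)
N(-d1) = 0.30931592; N(-d2) = 0.42961245
P = 97.4800 * 0.97628571 * 0.42961245 - 106.0400 * 1.00000000 * 0.30931592 = 8.0856

Answer: Price = 8.0856


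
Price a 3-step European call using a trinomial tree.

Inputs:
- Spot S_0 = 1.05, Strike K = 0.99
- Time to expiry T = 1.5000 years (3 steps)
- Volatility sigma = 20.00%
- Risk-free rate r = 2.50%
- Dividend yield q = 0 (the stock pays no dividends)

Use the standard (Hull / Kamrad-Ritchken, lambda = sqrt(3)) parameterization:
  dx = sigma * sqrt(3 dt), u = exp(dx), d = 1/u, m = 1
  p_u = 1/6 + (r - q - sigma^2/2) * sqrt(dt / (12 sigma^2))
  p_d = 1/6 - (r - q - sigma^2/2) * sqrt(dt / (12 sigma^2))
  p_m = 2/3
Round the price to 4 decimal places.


Answer: Price = V(0,0) = 0.1529

Derivation:
dt = T/N = 0.500000; dx = sigma*sqrt(3*dt) = 0.244949
u = exp(dx) = 1.277556; d = 1/u = 0.782744
p_u = 0.171770, p_m = 0.666667, p_d = 0.161564
Discount per step: exp(-r*dt) = 0.987578
Stock lattice S(k, j) with j the centered position index:
  k=0: S(0,+0) = 1.0500
  k=1: S(1,-1) = 0.8219; S(1,+0) = 1.0500; S(1,+1) = 1.3414
  k=2: S(2,-2) = 0.6433; S(2,-1) = 0.8219; S(2,+0) = 1.0500; S(2,+1) = 1.3414; S(2,+2) = 1.7138
  k=3: S(3,-3) = 0.5036; S(3,-2) = 0.6433; S(3,-1) = 0.8219; S(3,+0) = 1.0500; S(3,+1) = 1.3414; S(3,+2) = 1.7138; S(3,+3) = 2.1894
Terminal payoffs V(N, j) = max(S_T - K, 0):
  V(3,-3) = 0.000000; V(3,-2) = 0.000000; V(3,-1) = 0.000000; V(3,+0) = 0.060000; V(3,+1) = 0.351434; V(3,+2) = 0.723757; V(3,+3) = 1.199421
Backward induction: V(k, j) = exp(-r*dt) * [p_u * V(k+1, j+1) + p_m * V(k+1, j) + p_d * V(k+1, j-1)]
  V(2,-2) = exp(-r*dt) * [p_u*0.000000 + p_m*0.000000 + p_d*0.000000] = 0.000000
  V(2,-1) = exp(-r*dt) * [p_u*0.060000 + p_m*0.000000 + p_d*0.000000] = 0.010178
  V(2,+0) = exp(-r*dt) * [p_u*0.351434 + p_m*0.060000 + p_d*0.000000] = 0.099119
  V(2,+1) = exp(-r*dt) * [p_u*0.723757 + p_m*0.351434 + p_d*0.060000] = 0.363728
  V(2,+2) = exp(-r*dt) * [p_u*1.199421 + p_m*0.723757 + p_d*0.351434] = 0.736050
  V(1,-1) = exp(-r*dt) * [p_u*0.099119 + p_m*0.010178 + p_d*0.000000] = 0.023515
  V(1,+0) = exp(-r*dt) * [p_u*0.363728 + p_m*0.099119 + p_d*0.010178] = 0.128584
  V(1,+1) = exp(-r*dt) * [p_u*0.736050 + p_m*0.363728 + p_d*0.099119] = 0.380148
  V(0,+0) = exp(-r*dt) * [p_u*0.380148 + p_m*0.128584 + p_d*0.023515] = 0.152897


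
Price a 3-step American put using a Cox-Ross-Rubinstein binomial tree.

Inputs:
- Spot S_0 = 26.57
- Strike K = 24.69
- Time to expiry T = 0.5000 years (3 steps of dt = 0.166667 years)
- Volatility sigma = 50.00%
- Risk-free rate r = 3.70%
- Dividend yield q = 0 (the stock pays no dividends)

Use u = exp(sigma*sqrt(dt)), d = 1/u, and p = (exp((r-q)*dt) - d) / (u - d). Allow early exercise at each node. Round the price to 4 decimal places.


dt = T/N = 0.166667
u = exp(sigma*sqrt(dt)) = 1.226450; d = 1/u = 0.815361
p = (exp((r-q)*dt) - d) / (u - d) = 0.464193
Discount per step: exp(-r*dt) = 0.993852
Stock lattice S(k, i) with i counting down-moves:
  k=0: S(0,0) = 26.5700
  k=1: S(1,0) = 32.5868; S(1,1) = 21.6641
  k=2: S(2,0) = 39.9661; S(2,1) = 26.5700; S(2,2) = 17.6641
  k=3: S(3,0) = 49.0164; S(3,1) = 32.5868; S(3,2) = 21.6641; S(3,3) = 14.4026
Terminal payoffs V(N, i) = max(K - S_T, 0):
  V(3,0) = 0.000000; V(3,1) = 0.000000; V(3,2) = 3.025854; V(3,3) = 10.287377
Backward induction: V(k, i) = exp(-r*dt) * [p * V(k+1, i) + (1-p) * V(k+1, i+1)]; then take max(V_cont, immediate exercise) for American.
  V(2,0) = exp(-r*dt) * [p*0.000000 + (1-p)*0.000000] = 0.000000; exercise = 0.000000; V(2,0) = max -> 0.000000
  V(2,1) = exp(-r*dt) * [p*0.000000 + (1-p)*3.025854] = 1.611308; exercise = 0.000000; V(2,1) = max -> 1.611308
  V(2,2) = exp(-r*dt) * [p*3.025854 + (1-p)*10.287377] = 6.874111; exercise = 7.025898; V(2,2) = max -> 7.025898
  V(1,0) = exp(-r*dt) * [p*0.000000 + (1-p)*1.611308] = 0.858043; exercise = 0.000000; V(1,0) = max -> 0.858043
  V(1,1) = exp(-r*dt) * [p*1.611308 + (1-p)*7.025898] = 4.484744; exercise = 3.025854; V(1,1) = max -> 4.484744
  V(0,0) = exp(-r*dt) * [p*0.858043 + (1-p)*4.484744] = 2.784035; exercise = 0.000000; V(0,0) = max -> 2.784035

Answer: Price = V(0,0) = 2.7840


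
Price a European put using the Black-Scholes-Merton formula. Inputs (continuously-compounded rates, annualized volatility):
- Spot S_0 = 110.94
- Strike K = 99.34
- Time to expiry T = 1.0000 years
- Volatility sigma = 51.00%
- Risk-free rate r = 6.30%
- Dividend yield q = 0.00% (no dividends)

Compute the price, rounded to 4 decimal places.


d1 = (ln(S/K) + (r - q + 0.5*sigma^2) * T) / (sigma * sqrt(T)) = 0.59508079
d2 = d1 - sigma * sqrt(T) = 0.08508079
exp(-rT) = 0.93894347; exp(-qT) = 1.00000000
P = K * exp(-rT) * N(-d2) - S_0 * exp(-qT) * N(-d1)
N(-d1) = 0.27589473; N(-d2) = 0.46609858
P = 99.3400 * 0.93894347 * 0.46609858 - 110.9400 * 1.00000000 * 0.27589473 = 12.8674

Answer: Price = 12.8674


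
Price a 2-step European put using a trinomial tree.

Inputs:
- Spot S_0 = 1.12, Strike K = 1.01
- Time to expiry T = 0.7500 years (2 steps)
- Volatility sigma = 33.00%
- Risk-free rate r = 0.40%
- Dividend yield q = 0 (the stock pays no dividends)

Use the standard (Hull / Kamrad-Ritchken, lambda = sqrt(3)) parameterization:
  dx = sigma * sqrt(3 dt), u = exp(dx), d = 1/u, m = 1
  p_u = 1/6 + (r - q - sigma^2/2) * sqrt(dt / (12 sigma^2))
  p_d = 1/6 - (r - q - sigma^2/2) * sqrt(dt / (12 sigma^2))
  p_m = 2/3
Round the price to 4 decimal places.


Answer: Price = V(0,0) = 0.0738

Derivation:
dt = T/N = 0.375000; dx = sigma*sqrt(3*dt) = 0.350018
u = exp(dx) = 1.419093; d = 1/u = 0.704676
p_u = 0.139641, p_m = 0.666667, p_d = 0.193692
Discount per step: exp(-r*dt) = 0.998501
Stock lattice S(k, j) with j the centered position index:
  k=0: S(0,+0) = 1.1200
  k=1: S(1,-1) = 0.7892; S(1,+0) = 1.1200; S(1,+1) = 1.5894
  k=2: S(2,-2) = 0.5562; S(2,-1) = 0.7892; S(2,+0) = 1.1200; S(2,+1) = 1.5894; S(2,+2) = 2.2555
Terminal payoffs V(N, j) = max(K - S_T, 0):
  V(2,-2) = 0.453844; V(2,-1) = 0.220763; V(2,+0) = 0.000000; V(2,+1) = 0.000000; V(2,+2) = 0.000000
Backward induction: V(k, j) = exp(-r*dt) * [p_u * V(k+1, j+1) + p_m * V(k+1, j) + p_d * V(k+1, j-1)]
  V(1,-1) = exp(-r*dt) * [p_u*0.000000 + p_m*0.220763 + p_d*0.453844] = 0.234729
  V(1,+0) = exp(-r*dt) * [p_u*0.000000 + p_m*0.000000 + p_d*0.220763] = 0.042696
  V(1,+1) = exp(-r*dt) * [p_u*0.000000 + p_m*0.000000 + p_d*0.000000] = 0.000000
  V(0,+0) = exp(-r*dt) * [p_u*0.000000 + p_m*0.042696 + p_d*0.234729] = 0.073818
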